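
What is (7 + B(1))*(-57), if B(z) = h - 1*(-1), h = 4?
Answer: -684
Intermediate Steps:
B(z) = 5 (B(z) = 4 - 1*(-1) = 4 + 1 = 5)
(7 + B(1))*(-57) = (7 + 5)*(-57) = 12*(-57) = -684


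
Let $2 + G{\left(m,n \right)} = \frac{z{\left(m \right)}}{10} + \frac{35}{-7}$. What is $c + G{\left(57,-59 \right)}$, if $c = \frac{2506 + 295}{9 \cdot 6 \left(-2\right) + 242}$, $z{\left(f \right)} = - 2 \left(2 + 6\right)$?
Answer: $\frac{8243}{670} \approx 12.303$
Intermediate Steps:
$z{\left(f \right)} = -16$ ($z{\left(f \right)} = \left(-2\right) 8 = -16$)
$G{\left(m,n \right)} = - \frac{43}{5}$ ($G{\left(m,n \right)} = -2 + \left(- \frac{16}{10} + \frac{35}{-7}\right) = -2 + \left(\left(-16\right) \frac{1}{10} + 35 \left(- \frac{1}{7}\right)\right) = -2 - \frac{33}{5} = - \frac{43}{5}$)
$c = \frac{2801}{134}$ ($c = \frac{2801}{54 \left(-2\right) + 242} = \frac{2801}{-108 + 242} = \frac{2801}{134} \approx 20.903$)
$c + G{\left(57,-59 \right)} = \frac{2801}{134} - \frac{43}{5} = \frac{8243}{670}$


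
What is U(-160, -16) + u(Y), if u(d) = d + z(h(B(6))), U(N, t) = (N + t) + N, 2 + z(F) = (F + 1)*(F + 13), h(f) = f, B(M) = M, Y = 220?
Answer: 15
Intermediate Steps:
z(F) = -2 + (1 + F)*(13 + F) (z(F) = -2 + (F + 1)*(F + 13) = -2 + (1 + F)*(13 + F))
U(N, t) = t + 2*N
u(d) = 131 + d (u(d) = d + (11 + 6² + 14*6) = d + (11 + 36 + 84) = d + 131 = 131 + d)
U(-160, -16) + u(Y) = (-16 + 2*(-160)) + (131 + 220) = (-16 - 320) + 351 = -336 + 351 = 15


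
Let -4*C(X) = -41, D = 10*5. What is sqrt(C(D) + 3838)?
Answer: sqrt(15393)/2 ≈ 62.034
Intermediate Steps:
D = 50
C(X) = 41/4 (C(X) = -1/4*(-41) = 41/4)
sqrt(C(D) + 3838) = sqrt(41/4 + 3838) = sqrt(15393/4) = sqrt(15393)/2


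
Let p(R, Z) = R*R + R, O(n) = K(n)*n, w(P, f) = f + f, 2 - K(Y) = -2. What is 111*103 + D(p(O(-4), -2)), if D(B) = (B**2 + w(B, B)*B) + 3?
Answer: 184236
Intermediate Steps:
K(Y) = 4 (K(Y) = 2 - 1*(-2) = 2 + 2 = 4)
w(P, f) = 2*f
O(n) = 4*n
p(R, Z) = R + R**2 (p(R, Z) = R**2 + R = R + R**2)
D(B) = 3 + 3*B**2 (D(B) = (B**2 + (2*B)*B) + 3 = (B**2 + 2*B**2) + 3 = 3*B**2 + 3 = 3 + 3*B**2)
111*103 + D(p(O(-4), -2)) = 111*103 + (3 + 3*((4*(-4))*(1 + 4*(-4)))**2) = 11433 + (3 + 3*(-16*(1 - 16))**2) = 11433 + (3 + 3*(-16*(-15))**2) = 11433 + (3 + 3*240**2) = 11433 + (3 + 3*57600) = 11433 + (3 + 172800) = 11433 + 172803 = 184236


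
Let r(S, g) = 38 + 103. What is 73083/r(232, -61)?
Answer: 24361/47 ≈ 518.32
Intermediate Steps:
r(S, g) = 141
73083/r(232, -61) = 73083/141 = 73083*(1/141) = 24361/47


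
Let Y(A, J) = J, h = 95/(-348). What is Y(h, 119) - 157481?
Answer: -157362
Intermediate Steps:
h = -95/348 (h = 95*(-1/348) = -95/348 ≈ -0.27299)
Y(h, 119) - 157481 = 119 - 157481 = -157362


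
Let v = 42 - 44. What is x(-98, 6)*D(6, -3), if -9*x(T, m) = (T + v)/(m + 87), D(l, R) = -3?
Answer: -100/279 ≈ -0.35842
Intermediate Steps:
v = -2
x(T, m) = -(-2 + T)/(9*(87 + m)) (x(T, m) = -(T - 2)/(9*(m + 87)) = -(-2 + T)/(9*(87 + m)))
x(-98, 6)*D(6, -3) = ((2 - 1*(-98))/(9*(87 + 6)))*(-3) = ((1/9)*(2 + 98)/93)*(-3) = ((1/9)*(1/93)*100)*(-3) = (100/837)*(-3) = -100/279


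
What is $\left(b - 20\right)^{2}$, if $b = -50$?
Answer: $4900$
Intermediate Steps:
$\left(b - 20\right)^{2} = \left(-50 - 20\right)^{2} = \left(-70\right)^{2} = 4900$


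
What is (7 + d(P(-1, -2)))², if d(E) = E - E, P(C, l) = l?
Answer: 49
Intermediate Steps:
d(E) = 0
(7 + d(P(-1, -2)))² = (7 + 0)² = 7² = 49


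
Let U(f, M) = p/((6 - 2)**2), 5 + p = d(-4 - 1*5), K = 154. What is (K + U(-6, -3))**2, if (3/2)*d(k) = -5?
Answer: 54272689/2304 ≈ 23556.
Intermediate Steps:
d(k) = -10/3 (d(k) = (2/3)*(-5) = -10/3)
p = -25/3 (p = -5 - 10/3 = -25/3 ≈ -8.3333)
U(f, M) = -25/48 (U(f, M) = -25/(3*(6 - 2)**2) = -25/(3*(4**2)) = -25/3/16 = -25/3*1/16 = -25/48)
(K + U(-6, -3))**2 = (154 - 25/48)**2 = (7367/48)**2 = 54272689/2304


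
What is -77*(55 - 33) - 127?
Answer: -1821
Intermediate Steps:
-77*(55 - 33) - 127 = -77*22 - 127 = -1694 - 127 = -1821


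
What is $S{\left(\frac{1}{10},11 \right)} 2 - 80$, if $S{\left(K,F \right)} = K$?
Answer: $- \frac{399}{5} \approx -79.8$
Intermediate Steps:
$S{\left(\frac{1}{10},11 \right)} 2 - 80 = \frac{1}{10} \cdot 2 - 80 = \frac{1}{5} - 80 = - \frac{399}{5}$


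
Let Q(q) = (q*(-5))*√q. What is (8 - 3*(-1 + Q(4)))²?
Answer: 17161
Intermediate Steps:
Q(q) = -5*q^(3/2) (Q(q) = (-5*q)*√q = -5*q^(3/2))
(8 - 3*(-1 + Q(4)))² = (8 - 3*(-1 - 5*4^(3/2)))² = (8 - 3*(-1 - 5*8))² = (8 - 3*(-1 - 40))² = (8 - 3*(-41))² = (8 + 123)² = 131² = 17161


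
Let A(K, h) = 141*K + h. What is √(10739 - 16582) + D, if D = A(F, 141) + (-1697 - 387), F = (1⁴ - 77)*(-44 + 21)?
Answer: 244525 + I*√5843 ≈ 2.4453e+5 + 76.44*I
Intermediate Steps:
F = 1748 (F = (1 - 77)*(-23) = -76*(-23) = 1748)
A(K, h) = h + 141*K
D = 244525 (D = (141 + 141*1748) + (-1697 - 387) = (141 + 246468) - 2084 = 246609 - 2084 = 244525)
√(10739 - 16582) + D = √(10739 - 16582) + 244525 = √(-5843) + 244525 = I*√5843 + 244525 = 244525 + I*√5843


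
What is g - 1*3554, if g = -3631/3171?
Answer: -11273365/3171 ≈ -3555.1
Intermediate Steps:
g = -3631/3171 (g = -3631*1/3171 = -3631/3171 ≈ -1.1451)
g - 1*3554 = -3631/3171 - 1*3554 = -3631/3171 - 3554 = -11273365/3171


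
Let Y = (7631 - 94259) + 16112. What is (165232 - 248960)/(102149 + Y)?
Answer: -83728/31633 ≈ -2.6469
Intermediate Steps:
Y = -70516 (Y = -86628 + 16112 = -70516)
(165232 - 248960)/(102149 + Y) = (165232 - 248960)/(102149 - 70516) = -83728/31633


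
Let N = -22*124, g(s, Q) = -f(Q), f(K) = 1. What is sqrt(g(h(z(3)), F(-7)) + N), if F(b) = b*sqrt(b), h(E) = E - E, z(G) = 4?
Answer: I*sqrt(2729) ≈ 52.24*I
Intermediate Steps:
h(E) = 0
F(b) = b**(3/2)
g(s, Q) = -1 (g(s, Q) = -1*1 = -1)
N = -2728
sqrt(g(h(z(3)), F(-7)) + N) = sqrt(-1 - 2728) = sqrt(-2729) = I*sqrt(2729)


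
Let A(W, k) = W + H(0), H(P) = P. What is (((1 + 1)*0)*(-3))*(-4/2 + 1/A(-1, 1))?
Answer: 0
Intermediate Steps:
A(W, k) = W (A(W, k) = W + 0 = W)
(((1 + 1)*0)*(-3))*(-4/2 + 1/A(-1, 1)) = (((1 + 1)*0)*(-3))*(-4/2 + 1/(-1)) = ((2*0)*(-3))*(-4*½ + 1*(-1)) = (0*(-3))*(-2 - 1) = 0*(-3) = 0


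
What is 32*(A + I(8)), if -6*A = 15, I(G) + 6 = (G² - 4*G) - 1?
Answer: 720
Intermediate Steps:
I(G) = -7 + G² - 4*G (I(G) = -6 + ((G² - 4*G) - 1) = -6 + (-1 + G² - 4*G) = -7 + G² - 4*G)
A = -5/2 (A = -⅙*15 = -5/2 ≈ -2.5000)
32*(A + I(8)) = 32*(-5/2 + (-7 + 8² - 4*8)) = 32*(-5/2 + (-7 + 64 - 32)) = 32*(-5/2 + 25) = 32*(45/2) = 720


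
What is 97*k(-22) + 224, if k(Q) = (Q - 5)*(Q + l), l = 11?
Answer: 29033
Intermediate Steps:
k(Q) = (-5 + Q)*(11 + Q) (k(Q) = (Q - 5)*(Q + 11) = (-5 + Q)*(11 + Q))
97*k(-22) + 224 = 97*(-55 + (-22)**2 + 6*(-22)) + 224 = 97*(-55 + 484 - 132) + 224 = 97*297 + 224 = 28809 + 224 = 29033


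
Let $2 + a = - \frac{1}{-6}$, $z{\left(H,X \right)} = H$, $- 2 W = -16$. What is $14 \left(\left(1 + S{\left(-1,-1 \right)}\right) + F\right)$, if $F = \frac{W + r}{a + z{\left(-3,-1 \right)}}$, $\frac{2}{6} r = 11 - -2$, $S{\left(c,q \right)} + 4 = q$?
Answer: $- \frac{5572}{29} \approx -192.14$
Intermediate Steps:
$W = 8$ ($W = \left(- \frac{1}{2}\right) \left(-16\right) = 8$)
$S{\left(c,q \right)} = -4 + q$
$a = - \frac{11}{6}$ ($a = -2 - \frac{1}{-6} = -2 - - \frac{1}{6} = -2 + \frac{1}{6} = - \frac{11}{6} \approx -1.8333$)
$r = 39$ ($r = 3 \left(11 - -2\right) = 3 \left(11 + 2\right) = 3 \cdot 13 = 39$)
$F = - \frac{282}{29}$ ($F = \frac{8 + 39}{- \frac{11}{6} - 3} = \frac{47}{- \frac{29}{6}} = 47 \left(- \frac{6}{29}\right) = - \frac{282}{29} \approx -9.7241$)
$14 \left(\left(1 + S{\left(-1,-1 \right)}\right) + F\right) = 14 \left(\left(1 - 5\right) - \frac{282}{29}\right) = 14 \left(-4 - \frac{282}{29}\right) = 14 \left(- \frac{398}{29}\right) = - \frac{5572}{29}$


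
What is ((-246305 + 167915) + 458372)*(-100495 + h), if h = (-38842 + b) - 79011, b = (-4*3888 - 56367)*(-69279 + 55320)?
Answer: 381387543158486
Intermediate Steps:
b = 1003917321 (b = (-15552 - 56367)*(-13959) = -71919*(-13959) = 1003917321)
h = 1003799468 (h = (-38842 + 1003917321) - 79011 = 1003878479 - 79011 = 1003799468)
((-246305 + 167915) + 458372)*(-100495 + h) = ((-246305 + 167915) + 458372)*(-100495 + 1003799468) = (-78390 + 458372)*1003698973 = 379982*1003698973 = 381387543158486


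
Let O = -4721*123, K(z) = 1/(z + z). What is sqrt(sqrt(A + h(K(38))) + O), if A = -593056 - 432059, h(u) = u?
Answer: sqrt(-838506252 + 38*I*sqrt(1480266041))/38 ≈ 0.66433 + 762.03*I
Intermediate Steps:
K(z) = 1/(2*z)
A = -1025115
O = -580683
sqrt(sqrt(A + h(K(38))) + O) = sqrt(sqrt(-1025115 + (1/2)/38) - 580683) = sqrt(sqrt(-1025115 + (1/2)*(1/38)) - 580683) = sqrt(sqrt(-1025115 + 1/76) - 580683) = sqrt(sqrt(-77908739/76) - 580683) = sqrt(I*sqrt(1480266041)/38 - 580683) = sqrt(-580683 + I*sqrt(1480266041)/38)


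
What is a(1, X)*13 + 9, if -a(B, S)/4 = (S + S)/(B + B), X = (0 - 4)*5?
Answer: 1049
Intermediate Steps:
X = -20 (X = -4*5 = -20)
a(B, S) = -4*S/B (a(B, S) = -4*(S + S)/(B + B) = -4*2*S/(2*B) = -4*2*S*1/(2*B) = -4*S/B)
a(1, X)*13 + 9 = -4*(-20)/1*13 + 9 = -4*(-20)*1*13 + 9 = 80*13 + 9 = 1040 + 9 = 1049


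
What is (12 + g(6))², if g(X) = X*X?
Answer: 2304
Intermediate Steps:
g(X) = X²
(12 + g(6))² = (12 + 6²)² = (12 + 36)² = 48² = 2304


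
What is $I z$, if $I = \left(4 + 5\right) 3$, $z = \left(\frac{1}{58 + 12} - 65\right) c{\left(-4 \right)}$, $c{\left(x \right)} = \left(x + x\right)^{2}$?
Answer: $- \frac{3930336}{35} \approx -1.123 \cdot 10^{5}$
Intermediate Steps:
$c{\left(x \right)} = 4 x^{2}$ ($c{\left(x \right)} = \left(2 x\right)^{2} = 4 x^{2}$)
$z = - \frac{145568}{35}$ ($z = \left(\frac{1}{58 + 12} - 65\right) 4 \left(-4\right)^{2} = \left(\frac{1}{70} - 65\right) 4 \cdot 16 = \left(\frac{1}{70} - 65\right) 64 = \left(- \frac{4549}{70}\right) 64 = - \frac{145568}{35} \approx -4159.1$)
$I = 27$ ($I = 9 \cdot 3 = 27$)
$I z = 27 \left(- \frac{145568}{35}\right) = - \frac{3930336}{35}$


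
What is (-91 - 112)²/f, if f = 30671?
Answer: 41209/30671 ≈ 1.3436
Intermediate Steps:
(-91 - 112)²/f = (-91 - 112)²/30671 = (-203)²*(1/30671) = 41209*(1/30671) = 41209/30671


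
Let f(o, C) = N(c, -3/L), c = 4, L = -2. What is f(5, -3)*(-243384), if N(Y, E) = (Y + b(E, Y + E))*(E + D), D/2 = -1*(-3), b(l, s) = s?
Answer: -17341110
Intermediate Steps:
D = 6 (D = 2*(-1*(-3)) = 2*3 = 6)
N(Y, E) = (6 + E)*(E + 2*Y) (N(Y, E) = (Y + (Y + E))*(E + 6) = (Y + (E + Y))*(6 + E) = (E + 2*Y)*(6 + E) = (6 + E)*(E + 2*Y))
f(o, C) = 285/4 (f(o, C) = 6*(-3/(-2)) + 12*4 - 3/(-2)*4 + (-3/(-2))*(-3/(-2) + 4) = 6*(-3*(-1/2)) + 48 - 3*(-1/2)*4 + (-3*(-1/2))*(-3*(-1/2) + 4) = 6*(3/2) + 48 + (3/2)*4 + 3*(3/2 + 4)/2 = 9 + 48 + 6 + (3/2)*(11/2) = 9 + 48 + 6 + 33/4 = 285/4)
f(5, -3)*(-243384) = (285/4)*(-243384) = -17341110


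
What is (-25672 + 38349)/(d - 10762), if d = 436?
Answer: -12677/10326 ≈ -1.2277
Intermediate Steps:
(-25672 + 38349)/(d - 10762) = (-25672 + 38349)/(436 - 10762) = 12677/(-10326) = 12677*(-1/10326) = -12677/10326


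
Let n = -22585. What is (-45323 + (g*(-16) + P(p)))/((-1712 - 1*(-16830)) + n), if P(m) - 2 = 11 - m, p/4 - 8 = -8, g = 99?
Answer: 46894/7467 ≈ 6.2802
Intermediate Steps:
p = 0 (p = 32 + 4*(-8) = 32 - 32 = 0)
P(m) = 13 - m (P(m) = 2 + (11 - m) = 13 - m)
(-45323 + (g*(-16) + P(p)))/((-1712 - 1*(-16830)) + n) = (-45323 + (99*(-16) + (13 - 1*0)))/((-1712 - 1*(-16830)) - 22585) = (-45323 + (-1584 + (13 + 0)))/((-1712 + 16830) - 22585) = (-45323 + (-1584 + 13))/(15118 - 22585) = (-45323 - 1571)/(-7467) = -46894*(-1/7467) = 46894/7467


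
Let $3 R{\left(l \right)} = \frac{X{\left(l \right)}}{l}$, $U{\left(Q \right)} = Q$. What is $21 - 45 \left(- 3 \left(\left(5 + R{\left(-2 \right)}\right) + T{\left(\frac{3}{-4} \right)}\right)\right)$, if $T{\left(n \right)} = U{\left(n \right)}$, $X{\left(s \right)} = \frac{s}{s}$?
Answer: $\frac{2289}{4} \approx 572.25$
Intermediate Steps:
$X{\left(s \right)} = 1$
$R{\left(l \right)} = \frac{1}{3 l}$ ($R{\left(l \right)} = \frac{1 \frac{1}{l}}{3} = \frac{1}{3 l}$)
$T{\left(n \right)} = n$
$21 - 45 \left(- 3 \left(\left(5 + R{\left(-2 \right)}\right) + T{\left(\frac{3}{-4} \right)}\right)\right) = 21 - 45 \left(- 3 \left(\left(5 + \frac{1}{3 \left(-2\right)}\right) + \frac{3}{-4}\right)\right) = 21 - 45 \left(- 3 \left(\left(5 + \frac{1}{3} \left(- \frac{1}{2}\right)\right) + 3 \left(- \frac{1}{4}\right)\right)\right) = 21 - 45 \left(- 3 \left(\left(5 - \frac{1}{6}\right) - \frac{3}{4}\right)\right) = 21 - 45 \left(- 3 \left(\frac{29}{6} - \frac{3}{4}\right)\right) = 21 - 45 \left(\left(-3\right) \frac{49}{12}\right) = 21 - - \frac{2205}{4} = 21 + \frac{2205}{4} = \frac{2289}{4}$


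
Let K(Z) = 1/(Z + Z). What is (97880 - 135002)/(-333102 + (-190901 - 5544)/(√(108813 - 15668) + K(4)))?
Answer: 18428403797326389/165360443469195719 - 116678900640*√93145/165360443469195719 ≈ 0.11123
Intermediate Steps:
K(Z) = 1/(2*Z)
(97880 - 135002)/(-333102 + (-190901 - 5544)/(√(108813 - 15668) + K(4))) = (97880 - 135002)/(-333102 + (-190901 - 5544)/(√(108813 - 15668) + (½)/4)) = -37122/(-333102 - 196445/(√93145 + (½)*(¼))) = -37122/(-333102 - 196445/(√93145 + ⅛)) = -37122/(-333102 - 196445/(⅛ + √93145))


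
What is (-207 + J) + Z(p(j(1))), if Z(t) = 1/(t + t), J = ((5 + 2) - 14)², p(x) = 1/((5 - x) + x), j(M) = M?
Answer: -311/2 ≈ -155.50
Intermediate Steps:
p(x) = ⅕ (p(x) = 1/5 = ⅕)
J = 49 (J = (7 - 14)² = (-7)² = 49)
Z(t) = 1/(2*t)
(-207 + J) + Z(p(j(1))) = (-207 + 49) + 1/(2*(⅕)) = -158 + (½)*5 = -158 + 5/2 = -311/2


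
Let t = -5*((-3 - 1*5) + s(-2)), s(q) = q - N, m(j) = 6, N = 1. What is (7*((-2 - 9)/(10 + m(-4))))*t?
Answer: -4235/16 ≈ -264.69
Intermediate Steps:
s(q) = -1 + q (s(q) = q - 1*1 = q - 1 = -1 + q)
t = 55 (t = -5*((-3 - 1*5) + (-1 - 2)) = -5*((-3 - 5) - 3) = -5*(-8 - 3) = -5*(-11) = 55)
(7*((-2 - 9)/(10 + m(-4))))*t = (7*((-2 - 9)/(10 + 6)))*55 = (7*(-11/16))*55 = -77/16*55 = -4235/16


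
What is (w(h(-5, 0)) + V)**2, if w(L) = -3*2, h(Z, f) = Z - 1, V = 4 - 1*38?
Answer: 1600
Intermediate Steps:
V = -34 (V = 4 - 38 = -34)
h(Z, f) = -1 + Z
w(L) = -6
(w(h(-5, 0)) + V)**2 = (-6 - 34)**2 = (-40)**2 = 1600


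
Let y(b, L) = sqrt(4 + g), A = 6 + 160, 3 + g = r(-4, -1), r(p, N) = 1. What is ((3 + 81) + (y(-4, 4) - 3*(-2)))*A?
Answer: 14940 + 166*sqrt(2) ≈ 15175.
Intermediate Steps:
g = -2 (g = -3 + 1 = -2)
A = 166
y(b, L) = sqrt(2) (y(b, L) = sqrt(4 - 2) = sqrt(2))
((3 + 81) + (y(-4, 4) - 3*(-2)))*A = ((3 + 81) + (sqrt(2) - 3*(-2)))*166 = (84 + (sqrt(2) + 6))*166 = (84 + (6 + sqrt(2)))*166 = (90 + sqrt(2))*166 = 14940 + 166*sqrt(2)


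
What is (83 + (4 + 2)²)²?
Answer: 14161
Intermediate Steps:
(83 + (4 + 2)²)² = (83 + 6²)² = (83 + 36)² = 119² = 14161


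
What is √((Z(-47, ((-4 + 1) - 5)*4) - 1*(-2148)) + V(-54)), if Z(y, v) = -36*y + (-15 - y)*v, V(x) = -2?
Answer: √2814 ≈ 53.047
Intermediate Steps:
Z(y, v) = -36*y + v*(-15 - y)
√((Z(-47, ((-4 + 1) - 5)*4) - 1*(-2148)) + V(-54)) = √(((-36*(-47) - 15*((-4 + 1) - 5)*4 - 1*((-4 + 1) - 5)*4*(-47)) - 1*(-2148)) - 2) = √(((1692 - 15*(-3 - 5)*4 - 1*(-3 - 5)*4*(-47)) + 2148) - 2) = √(((1692 - (-120)*4 - 1*(-8*4)*(-47)) + 2148) - 2) = √(((1692 - 15*(-32) - 1*(-32)*(-47)) + 2148) - 2) = √(((1692 + 480 - 1504) + 2148) - 2) = √((668 + 2148) - 2) = √(2816 - 2) = √2814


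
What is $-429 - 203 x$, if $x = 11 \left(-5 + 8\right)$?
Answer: $-7128$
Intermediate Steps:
$x = 33$ ($x = 11 \cdot 3 = 33$)
$-429 - 203 x = -429 - 6699 = -7128$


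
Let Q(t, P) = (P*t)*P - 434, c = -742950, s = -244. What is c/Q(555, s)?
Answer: -371475/16521023 ≈ -0.022485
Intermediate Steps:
Q(t, P) = -434 + t*P² (Q(t, P) = t*P² - 434 = -434 + t*P²)
c/Q(555, s) = -742950/(-434 + 555*(-244)²) = -742950/(-434 + 555*59536) = -742950/(-434 + 33042480) = -742950/33042046 = -742950*1/33042046 = -371475/16521023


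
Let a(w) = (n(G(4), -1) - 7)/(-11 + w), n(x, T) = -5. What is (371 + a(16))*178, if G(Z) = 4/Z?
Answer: 328054/5 ≈ 65611.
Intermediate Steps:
a(w) = -12/(-11 + w) (a(w) = (-5 - 7)/(-11 + w) = -12/(-11 + w))
(371 + a(16))*178 = (371 - 12/(-11 + 16))*178 = (371 - 12/5)*178 = (1843/5)*178 = 328054/5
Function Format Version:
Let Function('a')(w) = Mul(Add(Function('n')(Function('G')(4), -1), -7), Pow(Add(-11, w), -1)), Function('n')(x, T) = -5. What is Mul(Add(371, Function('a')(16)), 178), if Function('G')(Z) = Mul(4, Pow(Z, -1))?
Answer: Rational(328054, 5) ≈ 65611.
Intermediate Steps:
Function('a')(w) = Mul(-12, Pow(Add(-11, w), -1)) (Function('a')(w) = Mul(Add(-5, -7), Pow(Add(-11, w), -1)) = Mul(-12, Pow(Add(-11, w), -1)))
Mul(Add(371, Function('a')(16)), 178) = Mul(Add(371, Mul(-12, Pow(Add(-11, 16), -1))), 178) = Mul(Add(371, Mul(-12, Pow(5, -1))), 178) = Mul(Add(371, Mul(-12, Rational(1, 5))), 178) = Mul(Add(371, Rational(-12, 5)), 178) = Mul(Rational(1843, 5), 178) = Rational(328054, 5)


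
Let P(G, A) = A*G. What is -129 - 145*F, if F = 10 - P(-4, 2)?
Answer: -2739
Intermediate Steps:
F = 18 (F = 10 - 2*(-4) = 10 - 1*(-8) = 10 + 8 = 18)
-129 - 145*F = -129 - 145*18 = -129 - 2610 = -2739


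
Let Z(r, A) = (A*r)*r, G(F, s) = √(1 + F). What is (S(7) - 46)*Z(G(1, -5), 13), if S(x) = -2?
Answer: -1248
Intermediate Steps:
Z(r, A) = A*r²
(S(7) - 46)*Z(G(1, -5), 13) = (-2 - 46)*(13*(√(1 + 1))²) = -624*(√2)² = -624*2 = -48*26 = -1248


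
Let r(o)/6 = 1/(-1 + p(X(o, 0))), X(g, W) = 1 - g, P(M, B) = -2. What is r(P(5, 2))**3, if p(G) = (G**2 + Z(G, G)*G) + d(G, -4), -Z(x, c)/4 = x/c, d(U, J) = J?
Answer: -27/64 ≈ -0.42188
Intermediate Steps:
Z(x, c) = -4*x/c
p(G) = -4 + G**2 - 4*G (p(G) = (G**2 + (-4*G/G)*G) - 4 = (G**2 - 4*G) - 4 = -4 + G**2 - 4*G)
r(o) = 6/(-9 + (1 - o)**2 + 4*o) (r(o) = 6/(-1 + (-4 + (1 - o)**2 - 4*(1 - o))) = 6/(-1 + (-4 + (1 - o)**2 + (-4 + 4*o))) = 6/(-1 + (-8 + (1 - o)**2 + 4*o)) = 6/(-9 + (1 - o)**2 + 4*o))
r(P(5, 2))**3 = (6/(-8 + (-2)**2 + 2*(-2)))**3 = (6/(-8 + 4 - 4))**3 = (6/(-8))**3 = (6*(-1/8))**3 = (-3/4)**3 = -27/64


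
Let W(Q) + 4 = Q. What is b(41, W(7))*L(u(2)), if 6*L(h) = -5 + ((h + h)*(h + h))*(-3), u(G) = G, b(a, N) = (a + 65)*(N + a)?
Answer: -123596/3 ≈ -41199.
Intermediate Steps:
W(Q) = -4 + Q
b(a, N) = (65 + a)*(N + a)
L(h) = -5/6 - 2*h**2 (L(h) = (-5 + ((h + h)*(h + h))*(-3))/6 = (-5 + ((2*h)*(2*h))*(-3))/6 = (-5 + (4*h**2)*(-3))/6 = (-5 - 12*h**2)/6 = -5/6 - 2*h**2)
b(41, W(7))*L(u(2)) = (41**2 + 65*(-4 + 7) + 65*41 + (-4 + 7)*41)*(-5/6 - 2*2**2) = (1681 + 65*3 + 2665 + 3*41)*(-5/6 - 2*4) = (1681 + 195 + 2665 + 123)*(-5/6 - 8) = 4664*(-53/6) = -123596/3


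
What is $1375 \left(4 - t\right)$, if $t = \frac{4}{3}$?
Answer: $\frac{11000}{3} \approx 3666.7$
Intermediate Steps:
$t = \frac{4}{3}$ ($t = 4 \cdot \frac{1}{3} = \frac{4}{3} \approx 1.3333$)
$1375 \left(4 - t\right) = 1375 \left(4 - \frac{4}{3}\right) = 1375 \cdot \frac{8}{3} = \frac{11000}{3}$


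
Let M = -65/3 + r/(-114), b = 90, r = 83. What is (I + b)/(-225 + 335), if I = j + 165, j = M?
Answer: 8839/4180 ≈ 2.1146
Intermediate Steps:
M = -851/38 (M = -65/3 + 83/(-114) = -65*⅓ + 83*(-1/114) = -65/3 - 83/114 = -851/38 ≈ -22.395)
j = -851/38 ≈ -22.395
I = 5419/38 (I = -851/38 + 165 = 5419/38 ≈ 142.61)
(I + b)/(-225 + 335) = (5419/38 + 90)/(-225 + 335) = (8839/38)/110 = (8839/38)*(1/110) = 8839/4180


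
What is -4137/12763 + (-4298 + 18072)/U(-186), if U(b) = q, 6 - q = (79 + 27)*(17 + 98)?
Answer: -113101385/77752196 ≈ -1.4546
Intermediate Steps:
q = -12184 (q = 6 - (79 + 27)*(17 + 98) = 6 - 106*115 = 6 - 1*12190 = 6 - 12190 = -12184)
U(b) = -12184
-4137/12763 + (-4298 + 18072)/U(-186) = -4137/12763 + (-4298 + 18072)/(-12184) = -4137*1/12763 + 13774*(-1/12184) = -4137/12763 - 6887/6092 = -113101385/77752196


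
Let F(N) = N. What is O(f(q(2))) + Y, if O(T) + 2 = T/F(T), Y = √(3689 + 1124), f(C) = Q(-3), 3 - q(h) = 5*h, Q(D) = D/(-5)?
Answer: -1 + √4813 ≈ 68.376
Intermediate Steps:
Q(D) = -D/5 (Q(D) = D*(-⅕) = -D/5)
q(h) = 3 - 5*h
f(C) = ⅗ (f(C) = -⅕*(-3) = ⅗)
Y = √4813 ≈ 69.376
O(T) = -1 (O(T) = -2 + T/T = -2 + 1 = -1)
O(f(q(2))) + Y = -1 + √4813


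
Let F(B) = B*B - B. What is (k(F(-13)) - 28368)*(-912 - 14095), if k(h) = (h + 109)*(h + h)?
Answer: -1163882892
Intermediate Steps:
F(B) = B**2 - B
k(h) = 2*h*(109 + h) (k(h) = (109 + h)*(2*h) = 2*h*(109 + h))
(k(F(-13)) - 28368)*(-912 - 14095) = (2*(-13*(-1 - 13))*(109 - 13*(-1 - 13)) - 28368)*(-912 - 14095) = (2*(-13*(-14))*(109 - 13*(-14)) - 28368)*(-15007) = (2*182*(109 + 182) - 28368)*(-15007) = (2*182*291 - 28368)*(-15007) = (105924 - 28368)*(-15007) = 77556*(-15007) = -1163882892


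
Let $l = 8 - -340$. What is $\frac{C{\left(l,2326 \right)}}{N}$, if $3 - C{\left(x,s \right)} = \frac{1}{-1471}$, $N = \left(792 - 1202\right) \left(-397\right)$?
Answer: $\frac{2207}{119717335} \approx 1.8435 \cdot 10^{-5}$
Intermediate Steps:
$l = 348$ ($l = 8 + 340 = 348$)
$N = 162770$ ($N = \left(-410\right) \left(-397\right) = 162770$)
$C{\left(x,s \right)} = \frac{4414}{1471}$ ($C{\left(x,s \right)} = 3 - \frac{1}{-1471} = 3 - - \frac{1}{1471} = 3 + \frac{1}{1471} = \frac{4414}{1471}$)
$\frac{C{\left(l,2326 \right)}}{N} = \frac{4414}{1471 \cdot 162770} = \frac{4414}{1471} \cdot \frac{1}{162770} = \frac{2207}{119717335}$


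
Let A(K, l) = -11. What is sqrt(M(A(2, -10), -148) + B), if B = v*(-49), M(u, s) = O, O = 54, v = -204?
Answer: 5*sqrt(402) ≈ 100.25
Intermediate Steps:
M(u, s) = 54
B = 9996 (B = -204*(-49) = 9996)
sqrt(M(A(2, -10), -148) + B) = sqrt(54 + 9996) = sqrt(10050) = 5*sqrt(402)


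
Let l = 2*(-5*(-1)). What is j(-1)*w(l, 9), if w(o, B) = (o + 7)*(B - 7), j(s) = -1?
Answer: -34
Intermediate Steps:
l = 10 (l = 2*5 = 10)
w(o, B) = (-7 + B)*(7 + o) (w(o, B) = (7 + o)*(-7 + B) = (-7 + B)*(7 + o))
j(-1)*w(l, 9) = -(-49 - 7*10 + 7*9 + 9*10) = -(-49 - 70 + 63 + 90) = -1*34 = -34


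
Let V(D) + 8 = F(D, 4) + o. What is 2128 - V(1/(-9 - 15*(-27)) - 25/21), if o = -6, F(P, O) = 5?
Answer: 2137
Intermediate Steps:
V(D) = -9 (V(D) = -8 + (5 - 6) = -8 - 1 = -9)
2128 - V(1/(-9 - 15*(-27)) - 25/21) = 2128 - 1*(-9) = 2128 + 9 = 2137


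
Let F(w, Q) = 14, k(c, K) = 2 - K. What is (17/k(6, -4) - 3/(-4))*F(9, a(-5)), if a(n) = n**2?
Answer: 301/6 ≈ 50.167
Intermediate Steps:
(17/k(6, -4) - 3/(-4))*F(9, a(-5)) = (17/(2 - 1*(-4)) - 3/(-4))*14 = (17/(2 + 4) - 3*(-1/4))*14 = (17/6 + 3/4)*14 = (43/12)*14 = 301/6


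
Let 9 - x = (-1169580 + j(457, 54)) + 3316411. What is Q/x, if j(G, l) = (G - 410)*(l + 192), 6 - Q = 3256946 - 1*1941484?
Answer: 82216/134899 ≈ 0.60946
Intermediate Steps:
Q = -1315456 (Q = 6 - (3256946 - 1*1941484) = 6 - (3256946 - 1941484) = 6 - 1*1315462 = 6 - 1315462 = -1315456)
j(G, l) = (-410 + G)*(192 + l)
x = -2158384 (x = 9 - ((-1169580 + (-78720 - 410*54 + 192*457 + 457*54)) + 3316411) = 9 - ((-1169580 + (-78720 - 22140 + 87744 + 24678)) + 3316411) = 9 - ((-1169580 + 11562) + 3316411) = 9 - (-1158018 + 3316411) = 9 - 1*2158393 = 9 - 2158393 = -2158384)
Q/x = -1315456/(-2158384) = -1315456*(-1/2158384) = 82216/134899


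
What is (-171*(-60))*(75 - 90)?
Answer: -153900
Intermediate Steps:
(-171*(-60))*(75 - 90) = 10260*(-15) = -153900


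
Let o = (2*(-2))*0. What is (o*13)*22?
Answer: 0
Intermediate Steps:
o = 0 (o = -4*0 = 0)
(o*13)*22 = (0*13)*22 = 0*22 = 0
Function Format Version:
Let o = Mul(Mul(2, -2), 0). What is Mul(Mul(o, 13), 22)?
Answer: 0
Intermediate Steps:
o = 0 (o = Mul(-4, 0) = 0)
Mul(Mul(o, 13), 22) = Mul(Mul(0, 13), 22) = Mul(0, 22) = 0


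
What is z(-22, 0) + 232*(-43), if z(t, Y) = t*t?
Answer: -9492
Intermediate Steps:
z(t, Y) = t²
z(-22, 0) + 232*(-43) = (-22)² + 232*(-43) = 484 - 9976 = -9492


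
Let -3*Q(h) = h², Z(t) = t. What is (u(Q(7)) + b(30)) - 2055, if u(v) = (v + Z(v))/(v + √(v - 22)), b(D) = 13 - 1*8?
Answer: -2812249/1373 + 49*I*√345/1373 ≈ -2048.3 + 0.66288*I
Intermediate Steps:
b(D) = 5 (b(D) = 13 - 8 = 5)
Q(h) = -h²/3
u(v) = 2*v/(v + √(-22 + v)) (u(v) = (v + v)/(v + √(v - 22)) = (2*v)/(v + √(-22 + v)) = 2*v/(v + √(-22 + v)))
(u(Q(7)) + b(30)) - 2055 = (2*(-⅓*7²)/(-⅓*7² + √(-22 - ⅓*7²)) + 5) - 2055 = (2*(-⅓*49)/(-⅓*49 + √(-22 - ⅓*49)) + 5) - 2055 = (2*(-49/3)/(-49/3 + √(-22 - 49/3)) + 5) - 2055 = (2*(-49/3)/(-49/3 + √(-115/3)) + 5) - 2055 = (2*(-49/3)/(-49/3 + I*√345/3) + 5) - 2055 = (-98/(3*(-49/3 + I*√345/3)) + 5) - 2055 = (5 - 98/(3*(-49/3 + I*√345/3))) - 2055 = -2050 - 98/(3*(-49/3 + I*√345/3))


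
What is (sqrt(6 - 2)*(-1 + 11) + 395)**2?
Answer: 172225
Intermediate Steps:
(sqrt(6 - 2)*(-1 + 11) + 395)**2 = (sqrt(4)*10 + 395)**2 = (2*10 + 395)**2 = (20 + 395)**2 = 415**2 = 172225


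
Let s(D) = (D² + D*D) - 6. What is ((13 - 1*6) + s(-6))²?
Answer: 5329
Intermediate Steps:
s(D) = -6 + 2*D² (s(D) = (D² + D²) - 6 = 2*D² - 6 = -6 + 2*D²)
((13 - 1*6) + s(-6))² = ((13 - 1*6) + (-6 + 2*(-6)²))² = ((13 - 6) + (-6 + 2*36))² = (7 + (-6 + 72))² = (7 + 66)² = 73² = 5329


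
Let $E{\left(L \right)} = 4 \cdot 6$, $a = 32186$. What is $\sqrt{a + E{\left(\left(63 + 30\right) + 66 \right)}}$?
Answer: $\sqrt{32210} \approx 179.47$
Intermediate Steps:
$E{\left(L \right)} = 24$
$\sqrt{a + E{\left(\left(63 + 30\right) + 66 \right)}} = \sqrt{32186 + 24} = \sqrt{32210}$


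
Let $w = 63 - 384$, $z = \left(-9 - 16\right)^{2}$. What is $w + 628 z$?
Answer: $392179$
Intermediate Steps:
$z = 625$ ($z = \left(-25\right)^{2} = 625$)
$w = -321$ ($w = 63 - 384 = -321$)
$w + 628 z = -321 + 628 \cdot 625 = -321 + 392500 = 392179$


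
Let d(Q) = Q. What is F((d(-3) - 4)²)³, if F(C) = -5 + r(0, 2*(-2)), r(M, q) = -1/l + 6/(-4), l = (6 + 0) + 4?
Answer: -35937/125 ≈ -287.50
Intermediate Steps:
l = 10 (l = 6 + 4 = 10)
r(M, q) = -8/5 (r(M, q) = -1/10 + 6/(-4) = -1*⅒ + 6*(-¼) = -⅒ - 3/2 = -8/5)
F(C) = -33/5 (F(C) = -5 - 8/5 = -33/5)
F((d(-3) - 4)²)³ = (-33/5)³ = -35937/125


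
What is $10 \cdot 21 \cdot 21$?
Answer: $4410$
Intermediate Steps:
$10 \cdot 21 \cdot 21 = 210 \cdot 21 = 4410$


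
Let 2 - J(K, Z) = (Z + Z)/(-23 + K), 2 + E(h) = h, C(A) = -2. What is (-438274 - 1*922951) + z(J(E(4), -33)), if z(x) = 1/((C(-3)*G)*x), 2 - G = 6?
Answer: -87118407/64 ≈ -1.3612e+6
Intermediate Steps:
G = -4 (G = 2 - 1*6 = 2 - 6 = -4)
E(h) = -2 + h
J(K, Z) = 2 - 2*Z/(-23 + K) (J(K, Z) = 2 - (Z + Z)/(-23 + K) = 2 - 2*Z/(-23 + K))
z(x) = 1/(8*x) (z(x) = 1/((-2*(-4))*x) = 1/(8*x))
(-438274 - 1*922951) + z(J(E(4), -33)) = (-438274 - 1*922951) + 1/(8*((2*(-23 + (-2 + 4) - 1*(-33))/(-23 + (-2 + 4))))) = (-438274 - 922951) + 1/(8*((2*(-23 + 2 + 33)/(-23 + 2)))) = -1361225 + 1/(8*((2*12/(-21)))) = -1361225 + 1/(8*((2*(-1/21)*12))) = -1361225 + 1/(8*(-8/7)) = -1361225 + (⅛)*(-7/8) = -1361225 - 7/64 = -87118407/64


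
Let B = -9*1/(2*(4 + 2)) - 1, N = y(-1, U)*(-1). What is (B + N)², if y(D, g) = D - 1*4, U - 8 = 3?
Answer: 169/16 ≈ 10.563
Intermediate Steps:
U = 11 (U = 8 + 3 = 11)
y(D, g) = -4 + D (y(D, g) = D - 4 = -4 + D)
N = 5 (N = (-4 - 1)*(-1) = -5*(-1) = 5)
B = -7/4 (B = -9/(2*6) - 1 = -9/12 - 1 = -9*1/12 - 1 = -¾ - 1 = -7/4 ≈ -1.7500)
(B + N)² = (-7/4 + 5)² = (13/4)² = 169/16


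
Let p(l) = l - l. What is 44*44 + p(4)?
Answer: 1936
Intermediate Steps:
p(l) = 0
44*44 + p(4) = 44*44 + 0 = 1936 + 0 = 1936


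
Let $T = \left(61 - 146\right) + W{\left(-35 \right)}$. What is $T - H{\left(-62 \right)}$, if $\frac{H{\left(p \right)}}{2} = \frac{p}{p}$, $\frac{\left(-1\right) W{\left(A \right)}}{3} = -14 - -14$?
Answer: $-87$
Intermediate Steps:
$W{\left(A \right)} = 0$ ($W{\left(A \right)} = - 3 \left(-14 - -14\right) = - 3 \left(-14 + 14\right) = \left(-3\right) 0 = 0$)
$H{\left(p \right)} = 2$ ($H{\left(p \right)} = 2 \frac{p}{p} = 2 \cdot 1 = 2$)
$T = -85$ ($T = \left(61 - 146\right) + 0 = -85 + 0 = -85$)
$T - H{\left(-62 \right)} = -85 - 2 = -87$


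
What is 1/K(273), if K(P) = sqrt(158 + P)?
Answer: sqrt(431)/431 ≈ 0.048168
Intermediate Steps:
1/K(273) = 1/(sqrt(158 + 273)) = 1/(sqrt(431)) = sqrt(431)/431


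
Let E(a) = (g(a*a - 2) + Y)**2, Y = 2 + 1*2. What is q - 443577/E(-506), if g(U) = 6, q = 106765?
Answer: 10232923/100 ≈ 1.0233e+5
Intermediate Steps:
Y = 4 (Y = 2 + 2 = 4)
E(a) = 100 (E(a) = (6 + 4)**2 = 10**2 = 100)
q - 443577/E(-506) = 106765 - 443577/100 = 10232923/100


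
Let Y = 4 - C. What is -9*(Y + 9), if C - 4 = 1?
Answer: -72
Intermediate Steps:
C = 5 (C = 4 + 1 = 5)
Y = -1 (Y = 4 - 1*5 = 4 - 5 = -1)
-9*(Y + 9) = -9*(-1 + 9) = -9*8 = -72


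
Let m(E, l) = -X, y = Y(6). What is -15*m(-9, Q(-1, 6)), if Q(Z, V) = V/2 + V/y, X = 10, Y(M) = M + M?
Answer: 150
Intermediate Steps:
Y(M) = 2*M
y = 12 (y = 2*6 = 12)
Q(Z, V) = 7*V/12 (Q(Z, V) = V/2 + V/12 = 7*V/12)
m(E, l) = -10 (m(E, l) = -1*10 = -10)
-15*m(-9, Q(-1, 6)) = -15*(-10) = 150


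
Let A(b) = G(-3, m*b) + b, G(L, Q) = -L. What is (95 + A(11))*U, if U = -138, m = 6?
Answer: -15042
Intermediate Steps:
A(b) = 3 + b (A(b) = -1*(-3) + b = 3 + b)
(95 + A(11))*U = (95 + (3 + 11))*(-138) = (95 + 14)*(-138) = 109*(-138) = -15042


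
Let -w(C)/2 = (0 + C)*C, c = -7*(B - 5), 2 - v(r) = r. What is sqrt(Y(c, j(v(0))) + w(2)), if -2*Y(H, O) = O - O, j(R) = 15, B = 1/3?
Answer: 2*I*sqrt(2) ≈ 2.8284*I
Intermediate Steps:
v(r) = 2 - r
B = 1/3 ≈ 0.33333
c = 98/3 (c = -7*(1/3 - 5) = -7*(-14/3) = 98/3 ≈ 32.667)
Y(H, O) = 0 (Y(H, O) = -(O - O)/2 = -1/2*0 = 0)
w(C) = -2*C**2 (w(C) = -2*(0 + C)*C = -2*C*C = -2*C**2)
sqrt(Y(c, j(v(0))) + w(2)) = sqrt(0 - 2*2**2) = sqrt(0 - 2*4) = sqrt(0 - 8) = sqrt(-8) = 2*I*sqrt(2)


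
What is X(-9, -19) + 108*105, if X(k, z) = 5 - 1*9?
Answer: 11336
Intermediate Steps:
X(k, z) = -4 (X(k, z) = 5 - 9 = -4)
X(-9, -19) + 108*105 = -4 + 108*105 = -4 + 11340 = 11336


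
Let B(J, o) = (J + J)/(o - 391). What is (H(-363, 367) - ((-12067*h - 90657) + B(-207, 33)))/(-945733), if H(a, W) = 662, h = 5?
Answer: -27145859/169286207 ≈ -0.16035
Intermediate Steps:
B(J, o) = 2*J/(-391 + o) (B(J, o) = (2*J)/(-391 + o) = 2*J/(-391 + o))
(H(-363, 367) - ((-12067*h - 90657) + B(-207, 33)))/(-945733) = (662 - ((-12067*5 - 90657) + 2*(-207)/(-391 + 33)))/(-945733) = (662 - ((-60335 - 90657) + 2*(-207)/(-358)))*(-1/945733) = (662 - (-150992 + 2*(-207)*(-1/358)))*(-1/945733) = (662 - (-150992 + 207/179))*(-1/945733) = (662 - 1*(-27027361/179))*(-1/945733) = (662 + 27027361/179)*(-1/945733) = (27145859/179)*(-1/945733) = -27145859/169286207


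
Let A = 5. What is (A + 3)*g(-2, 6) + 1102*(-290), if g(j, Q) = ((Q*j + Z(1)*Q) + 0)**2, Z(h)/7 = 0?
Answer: -318428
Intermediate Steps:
Z(h) = 0 (Z(h) = 7*0 = 0)
g(j, Q) = Q**2*j**2 (g(j, Q) = ((Q*j + 0*Q) + 0)**2 = ((Q*j + 0) + 0)**2 = (Q*j + 0)**2 = (Q*j)**2 = Q**2*j**2)
(A + 3)*g(-2, 6) + 1102*(-290) = (5 + 3)*(6**2*(-2)**2) + 1102*(-290) = 8*(36*4) - 319580 = 8*144 - 319580 = 1152 - 319580 = -318428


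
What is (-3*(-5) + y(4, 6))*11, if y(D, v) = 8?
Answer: 253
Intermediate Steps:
(-3*(-5) + y(4, 6))*11 = (-3*(-5) + 8)*11 = (15 + 8)*11 = 23*11 = 253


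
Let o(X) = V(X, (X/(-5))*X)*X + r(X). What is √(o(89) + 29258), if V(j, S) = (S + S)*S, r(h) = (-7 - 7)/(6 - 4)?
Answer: √11168850173/5 ≈ 21137.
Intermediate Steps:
r(h) = -7 (r(h) = -14/2 = -14*½ = -7)
V(j, S) = 2*S² (V(j, S) = (2*S)*S = 2*S²)
o(X) = -7 + 2*X⁵/25 (o(X) = (2*((X/(-5))*X)²)*X - 7 = (2*((X*(-⅕))*X)²)*X - 7 = (2*((-X/5)*X)²)*X - 7 = (2*(-X²/5)²)*X - 7 = (2*(X⁴/25))*X - 7 = (2*X⁴/25)*X - 7 = 2*X⁵/25 - 7 = -7 + 2*X⁵/25)
√(o(89) + 29258) = √((-7 + (2/25)*89⁵) + 29258) = √((-7 + (2/25)*5584059449) + 29258) = √((-7 + 11168118898/25) + 29258) = √(11168118723/25 + 29258) = √(11168850173/25) = √11168850173/5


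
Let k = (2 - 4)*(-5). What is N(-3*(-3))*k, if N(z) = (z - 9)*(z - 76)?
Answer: 0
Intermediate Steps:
N(z) = (-76 + z)*(-9 + z) (N(z) = (-9 + z)*(-76 + z) = (-76 + z)*(-9 + z))
k = 10 (k = -2*(-5) = 10)
N(-3*(-3))*k = (684 + (-3*(-3))² - (-255)*(-3))*10 = (684 + 9² - 85*9)*10 = (684 + 81 - 765)*10 = 0*10 = 0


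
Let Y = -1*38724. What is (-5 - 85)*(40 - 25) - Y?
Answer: 37374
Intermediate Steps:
Y = -38724
(-5 - 85)*(40 - 25) - Y = (-5 - 85)*(40 - 25) - 1*(-38724) = -90*15 + 38724 = -1350 + 38724 = 37374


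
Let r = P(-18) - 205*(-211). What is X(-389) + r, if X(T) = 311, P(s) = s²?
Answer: 43890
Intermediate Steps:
r = 43579 (r = (-18)² - 205*(-211) = 324 + 43255 = 43579)
X(-389) + r = 311 + 43579 = 43890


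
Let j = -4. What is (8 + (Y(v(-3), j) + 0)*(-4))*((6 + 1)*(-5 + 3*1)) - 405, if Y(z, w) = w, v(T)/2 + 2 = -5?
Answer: -741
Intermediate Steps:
v(T) = -14 (v(T) = -4 + 2*(-5) = -4 - 10 = -14)
(8 + (Y(v(-3), j) + 0)*(-4))*((6 + 1)*(-5 + 3*1)) - 405 = (8 + (-4 + 0)*(-4))*((6 + 1)*(-5 + 3*1)) - 405 = (8 - 4*(-4))*(7*(-5 + 3)) - 405 = (8 + 16)*(7*(-2)) - 405 = 24*(-14) - 405 = -336 - 405 = -741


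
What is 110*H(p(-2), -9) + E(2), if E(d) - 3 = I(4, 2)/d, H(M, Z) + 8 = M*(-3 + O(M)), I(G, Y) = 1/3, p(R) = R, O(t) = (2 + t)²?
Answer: -1301/6 ≈ -216.83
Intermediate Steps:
I(G, Y) = ⅓
H(M, Z) = -8 + M*(-3 + (2 + M)²)
E(d) = 3 + 1/(3*d)
110*H(p(-2), -9) + E(2) = 110*(-8 - 3*(-2) - 2*(2 - 2)²) + (3 + (⅓)/2) = 110*(-8 + 6 - 2*0²) + (3 + (⅓)*(½)) = 110*(-8 + 6 - 2*0) + (3 + ⅙) = 110*(-8 + 6 + 0) + 19/6 = 110*(-2) + 19/6 = -220 + 19/6 = -1301/6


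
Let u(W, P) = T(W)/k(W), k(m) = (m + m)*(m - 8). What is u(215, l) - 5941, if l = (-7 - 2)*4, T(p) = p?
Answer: -2459573/414 ≈ -5941.0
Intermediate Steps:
k(m) = 2*m*(-8 + m) (k(m) = (2*m)*(-8 + m) = 2*m*(-8 + m))
l = -36 (l = -9*4 = -36)
u(W, P) = 1/(2*(-8 + W)) (u(W, P) = W/((2*W*(-8 + W))) = W*(1/(2*W*(-8 + W))) = 1/(2*(-8 + W)))
u(215, l) - 5941 = 1/(2*(-8 + 215)) - 5941 = (1/2)/207 - 5941 = (1/2)*(1/207) - 5941 = 1/414 - 5941 = -2459573/414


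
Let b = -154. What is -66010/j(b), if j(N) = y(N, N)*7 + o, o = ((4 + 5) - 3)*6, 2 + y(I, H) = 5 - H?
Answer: -13202/227 ≈ -58.159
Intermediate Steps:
y(I, H) = 3 - H (y(I, H) = -2 + (5 - H) = 3 - H)
o = 36 (o = (9 - 3)*6 = 6*6 = 36)
j(N) = 57 - 7*N (j(N) = (3 - N)*7 + 36 = (21 - 7*N) + 36 = 57 - 7*N)
-66010/j(b) = -66010/(57 - 7*(-154)) = -66010/(57 + 1078) = -66010/1135 = -66010*1/1135 = -13202/227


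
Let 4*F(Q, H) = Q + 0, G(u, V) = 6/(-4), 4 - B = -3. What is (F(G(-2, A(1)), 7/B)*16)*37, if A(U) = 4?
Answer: -222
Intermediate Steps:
B = 7 (B = 4 - 1*(-3) = 4 + 3 = 7)
G(u, V) = -3/2 (G(u, V) = 6*(-1/4) = -3/2)
F(Q, H) = Q/4 (F(Q, H) = (Q + 0)/4 = Q/4)
(F(G(-2, A(1)), 7/B)*16)*37 = (((1/4)*(-3/2))*16)*37 = -3/8*16*37 = -6*37 = -222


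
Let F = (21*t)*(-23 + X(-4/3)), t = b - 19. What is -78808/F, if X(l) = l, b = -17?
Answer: -19702/4599 ≈ -4.2840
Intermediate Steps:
t = -36 (t = -17 - 19 = -36)
F = 18396 (F = (21*(-36))*(-23 - 4/3) = -756*(-23 - 4*1/3) = -756*(-23 - 4/3) = -756*(-73/3) = 18396)
-78808/F = -78808/18396 = -78808*1/18396 = -19702/4599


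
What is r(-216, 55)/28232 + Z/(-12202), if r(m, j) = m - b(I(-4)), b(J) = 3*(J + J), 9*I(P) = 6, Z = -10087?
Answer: 17630734/21530429 ≈ 0.81888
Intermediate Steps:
I(P) = ⅔ (I(P) = (⅑)*6 = ⅔)
b(J) = 6*J (b(J) = 3*(2*J) = 6*J)
r(m, j) = -4 + m (r(m, j) = m - 6*2/3 = m - 1*4 = m - 4 = -4 + m)
r(-216, 55)/28232 + Z/(-12202) = (-4 - 216)/28232 - 10087/(-12202) = -220*1/28232 - 10087*(-1/12202) = -55/7058 + 10087/12202 = 17630734/21530429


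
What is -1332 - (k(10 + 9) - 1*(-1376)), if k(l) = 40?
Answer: -2748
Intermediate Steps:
-1332 - (k(10 + 9) - 1*(-1376)) = -1332 - (40 - 1*(-1376)) = -1332 - (40 + 1376) = -1332 - 1*1416 = -1332 - 1416 = -2748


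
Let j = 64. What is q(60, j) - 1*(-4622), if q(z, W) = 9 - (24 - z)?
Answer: 4667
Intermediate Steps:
q(z, W) = -15 + z (q(z, W) = 9 + (-24 + z) = -15 + z)
q(60, j) - 1*(-4622) = (-15 + 60) - 1*(-4622) = 45 + 4622 = 4667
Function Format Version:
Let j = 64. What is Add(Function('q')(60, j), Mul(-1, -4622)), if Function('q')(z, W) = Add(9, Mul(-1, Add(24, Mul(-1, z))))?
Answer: 4667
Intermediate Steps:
Function('q')(z, W) = Add(-15, z) (Function('q')(z, W) = Add(9, Add(-24, z)) = Add(-15, z))
Add(Function('q')(60, j), Mul(-1, -4622)) = Add(Add(-15, 60), Mul(-1, -4622)) = Add(45, 4622) = 4667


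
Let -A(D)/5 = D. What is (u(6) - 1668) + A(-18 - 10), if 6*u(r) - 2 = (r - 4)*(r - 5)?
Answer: -4582/3 ≈ -1527.3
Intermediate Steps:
u(r) = ⅓ + (-5 + r)*(-4 + r)/6 (u(r) = ⅓ + ((r - 4)*(r - 5))/6 = ⅓ + ((-4 + r)*(-5 + r))/6 = ⅓ + ((-5 + r)*(-4 + r))/6 = ⅓ + (-5 + r)*(-4 + r)/6)
A(D) = -5*D
(u(6) - 1668) + A(-18 - 10) = ((11/3 - 3/2*6 + (⅙)*6²) - 1668) - 5*(-18 - 10) = ((11/3 - 9 + (⅙)*36) - 1668) - 5*(-28) = ((11/3 - 9 + 6) - 1668) + 140 = (⅔ - 1668) + 140 = -5002/3 + 140 = -4582/3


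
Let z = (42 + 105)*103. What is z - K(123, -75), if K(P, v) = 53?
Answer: 15088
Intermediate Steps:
z = 15141 (z = 147*103 = 15141)
z - K(123, -75) = 15141 - 1*53 = 15141 - 53 = 15088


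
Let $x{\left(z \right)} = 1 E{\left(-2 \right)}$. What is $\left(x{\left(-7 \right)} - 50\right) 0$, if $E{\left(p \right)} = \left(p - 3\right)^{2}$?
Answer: $0$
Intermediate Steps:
$E{\left(p \right)} = \left(-3 + p\right)^{2}$
$x{\left(z \right)} = 25$ ($x{\left(z \right)} = 1 \left(-3 - 2\right)^{2} = 1 \left(-5\right)^{2} = 1 \cdot 25 = 25$)
$\left(x{\left(-7 \right)} - 50\right) 0 = \left(25 - 50\right) 0 = \left(-25\right) 0 = 0$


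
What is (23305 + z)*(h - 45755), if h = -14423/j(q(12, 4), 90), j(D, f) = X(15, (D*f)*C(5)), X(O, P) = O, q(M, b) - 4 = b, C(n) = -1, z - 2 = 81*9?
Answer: -5614392976/5 ≈ -1.1229e+9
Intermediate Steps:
z = 731 (z = 2 + 81*9 = 2 + 729 = 731)
q(M, b) = 4 + b
j(D, f) = 15
h = -14423/15 ≈ -961.53
(23305 + z)*(h - 45755) = (23305 + 731)*(-14423/15 - 45755) = 24036*(-700748/15) = -5614392976/5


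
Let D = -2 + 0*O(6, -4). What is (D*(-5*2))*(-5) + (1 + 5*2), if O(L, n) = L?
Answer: -89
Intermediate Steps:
D = -2 (D = -2 + 0*6 = -2 + 0 = -2)
(D*(-5*2))*(-5) + (1 + 5*2) = -(-10)*2*(-5) + (1 + 5*2) = -2*(-10)*(-5) + (1 + 10) = 20*(-5) + 11 = -100 + 11 = -89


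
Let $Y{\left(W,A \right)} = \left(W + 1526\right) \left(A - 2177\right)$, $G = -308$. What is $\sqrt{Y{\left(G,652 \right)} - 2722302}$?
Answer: $2 i \sqrt{1144938} \approx 2140.0 i$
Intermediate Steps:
$Y{\left(W,A \right)} = \left(-2177 + A\right) \left(1526 + W\right)$ ($Y{\left(W,A \right)} = \left(1526 + W\right) \left(-2177 + A\right) = \left(-2177 + A\right) \left(1526 + W\right)$)
$\sqrt{Y{\left(G,652 \right)} - 2722302} = \sqrt{\left(-3322102 - -670516 + 1526 \cdot 652 + 652 \left(-308\right)\right) - 2722302} = \sqrt{\left(-3322102 + 670516 + 994952 - 200816\right) - 2722302} = \sqrt{-1857450 - 2722302} = \sqrt{-4579752} = 2 i \sqrt{1144938}$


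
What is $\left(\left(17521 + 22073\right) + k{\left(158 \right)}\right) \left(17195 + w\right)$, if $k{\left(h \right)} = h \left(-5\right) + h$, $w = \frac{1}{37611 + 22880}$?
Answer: $\frac{40526041669652}{60491} \approx 6.6995 \cdot 10^{8}$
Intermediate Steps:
$w = \frac{1}{60491} \approx 1.6531 \cdot 10^{-5}$
$k{\left(h \right)} = - 4 h$ ($k{\left(h \right)} = - 5 h + h = - 4 h$)
$\left(\left(17521 + 22073\right) + k{\left(158 \right)}\right) \left(17195 + w\right) = \left(\left(17521 + 22073\right) - 632\right) \left(17195 + \frac{1}{60491}\right) = \left(39594 - 632\right) \frac{1040142746}{60491} = 38962 \cdot \frac{1040142746}{60491} = \frac{40526041669652}{60491}$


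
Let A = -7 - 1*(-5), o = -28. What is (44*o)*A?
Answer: 2464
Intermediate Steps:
A = -2 (A = -7 + 5 = -2)
(44*o)*A = (44*(-28))*(-2) = -1232*(-2) = 2464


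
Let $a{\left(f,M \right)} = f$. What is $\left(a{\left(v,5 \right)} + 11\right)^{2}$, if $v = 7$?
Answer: $324$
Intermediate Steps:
$\left(a{\left(v,5 \right)} + 11\right)^{2} = \left(7 + 11\right)^{2} = 18^{2} = 324$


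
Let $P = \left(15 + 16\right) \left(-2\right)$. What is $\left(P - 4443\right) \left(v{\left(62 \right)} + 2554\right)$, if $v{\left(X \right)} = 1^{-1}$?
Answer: $-11510275$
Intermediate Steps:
$v{\left(X \right)} = 1$
$P = -62$ ($P = 31 \left(-2\right) = -62$)
$\left(P - 4443\right) \left(v{\left(62 \right)} + 2554\right) = \left(-62 - 4443\right) \left(1 + 2554\right) = \left(-4505\right) 2555 = -11510275$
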